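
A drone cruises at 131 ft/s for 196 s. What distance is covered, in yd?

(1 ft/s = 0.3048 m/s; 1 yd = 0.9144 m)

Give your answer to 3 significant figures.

131 ft/s × 0.3048 = 39.9288 m/s
d = v × t = 39.9288 m/s × 196 s = 7826.04 m
7826.04 m ÷ (0.9144 m/yd) = 8558.66 yd

8560 yd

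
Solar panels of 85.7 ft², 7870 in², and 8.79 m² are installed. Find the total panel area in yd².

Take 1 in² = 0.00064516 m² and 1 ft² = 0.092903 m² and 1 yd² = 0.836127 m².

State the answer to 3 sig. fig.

85.7 ft² × 0.092903 = 7.96179 m²
7870 in² × 0.00064516 = 5.07741 m²
8.79 m² (already m²)
Combined: 7.96179 + 5.07741 + 8.79 = 21.8292 m²
In yd²: 21.8292 / 0.836127 = 26.1075 yd²

26.1 yd²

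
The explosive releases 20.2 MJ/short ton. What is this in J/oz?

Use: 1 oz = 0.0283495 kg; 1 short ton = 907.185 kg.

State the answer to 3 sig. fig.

20.2 MJ/short ton × 1000000 J/MJ ÷ 907.185 kg/short ton = 22266.7 J/kg
22266.7 J/kg × 0.0283495 kg/oz = 631.25 J/oz

631 J/oz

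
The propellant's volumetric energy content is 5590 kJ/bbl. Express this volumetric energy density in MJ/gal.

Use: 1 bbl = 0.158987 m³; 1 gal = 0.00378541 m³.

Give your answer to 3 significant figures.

0.133 MJ/gal

5590 kJ/bbl × 1000 J/kJ ÷ 0.158987 m³/bbl = 3.51601×10⁷ J/m³
3.51601×10⁷ J/m³ ÷ 1000000 J/MJ × 0.00378541 m³/gal = 0.133095 MJ/gal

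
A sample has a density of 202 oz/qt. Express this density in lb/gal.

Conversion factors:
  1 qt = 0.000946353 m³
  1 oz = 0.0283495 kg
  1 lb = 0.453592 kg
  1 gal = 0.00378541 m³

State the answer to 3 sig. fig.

50.5 lb/gal

202 oz/qt × 0.0283495 kg/oz ÷ 0.000946353 m³/qt = 6051.23 kg/m³
6051.23 kg/m³ ÷ 0.453592 kg/lb × 0.00378541 m³/gal = 50.5 lb/gal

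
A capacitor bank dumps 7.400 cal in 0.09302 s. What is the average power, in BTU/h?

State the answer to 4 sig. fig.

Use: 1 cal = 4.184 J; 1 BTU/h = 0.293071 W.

1136 BTU/h

7.400 cal × 4.184 → 30.9616 J
P = E / t = 30.9616 J / 0.09302 s = 332.849 W
332.849 W ÷ (0.293071 W/BTU/h) = 1135.73 BTU/h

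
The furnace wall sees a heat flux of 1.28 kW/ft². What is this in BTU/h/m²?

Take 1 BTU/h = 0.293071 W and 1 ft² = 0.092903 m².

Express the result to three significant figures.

4.70×10⁴ BTU/h/m²

1.28 kW/ft² × 1000 W/kW ÷ 0.092903 m²/ft² = 13777.8 W/m²
13777.8 W/m² ÷ 0.293071 W/BTU/h = 47011.8 BTU/h/m²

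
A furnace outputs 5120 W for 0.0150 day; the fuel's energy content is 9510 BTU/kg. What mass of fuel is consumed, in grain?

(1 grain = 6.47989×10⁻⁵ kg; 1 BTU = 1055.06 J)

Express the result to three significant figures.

0.0150 day → 1296 s
E = P × t = 5120 × 1296 = 6.63552×10⁶ J
9510 BTU/kg → 1.00336×10⁷ J/kg
m = E / e_s = 6.63552×10⁶ / 1.00336×10⁷ = 0.66133 kg
In grain: 0.66133 / 6.47989×10⁻⁵ = 10205.9 grain

1.02×10⁴ grain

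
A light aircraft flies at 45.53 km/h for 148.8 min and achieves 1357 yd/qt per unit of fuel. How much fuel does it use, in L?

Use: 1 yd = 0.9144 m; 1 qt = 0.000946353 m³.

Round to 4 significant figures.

45.53 km/h → 12.6472 m/s
148.8 min → 8928 s
d = v × t = 12.6472 × 8928 = 112914 m
1357 yd/qt → 1.31118×10⁶ m/m³
V = d / (distance per unit fuel) = 112914 / 1.31118×10⁶ = 0.0861163 m³
In L: 0.0861163 / 0.001 = 86.1163 L

86.12 L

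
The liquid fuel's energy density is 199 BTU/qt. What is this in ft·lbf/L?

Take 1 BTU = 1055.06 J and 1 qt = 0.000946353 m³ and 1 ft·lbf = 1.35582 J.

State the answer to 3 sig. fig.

199 BTU/qt × 1055.06 J/BTU ÷ 0.000946353 m³/qt = 2.21859×10⁸ J/m³
2.21859×10⁸ J/m³ ÷ 1.35582 J/ft·lbf × 0.001 m³/L = 163635 ft·lbf/L

1.64×10⁵ ft·lbf/L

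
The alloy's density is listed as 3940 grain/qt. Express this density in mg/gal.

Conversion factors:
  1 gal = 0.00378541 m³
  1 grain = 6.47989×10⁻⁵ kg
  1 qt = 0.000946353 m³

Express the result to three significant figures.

3940 grain/qt × 6.47989×10⁻⁵ kg/grain ÷ 0.000946353 m³/qt = 269.781 kg/m³
269.781 kg/m³ ÷ 10⁻⁶ kg/mg × 0.00378541 m³/gal = 1.02123×10⁶ mg/gal

1.02×10⁶ mg/gal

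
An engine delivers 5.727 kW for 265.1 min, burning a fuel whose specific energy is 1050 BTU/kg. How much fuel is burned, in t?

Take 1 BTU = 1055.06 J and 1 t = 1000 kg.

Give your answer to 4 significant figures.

5.727 kW → 5727 W
265.1 min → 15906 s
E = P × t = 5727 × 15906 = 9.10937×10⁷ J
1050 BTU/kg → 1.10781×10⁶ J/kg
m = E / e_s = 9.10937×10⁷ / 1.10781×10⁶ = 82.2286 kg
In t: 82.2286 / 1000 = 0.0822286 t

0.08223 t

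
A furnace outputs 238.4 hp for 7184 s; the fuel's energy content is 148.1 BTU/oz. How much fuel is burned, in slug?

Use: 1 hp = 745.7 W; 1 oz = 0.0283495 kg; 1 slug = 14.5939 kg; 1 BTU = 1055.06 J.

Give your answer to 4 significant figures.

15.88 slug

238.4 hp → 177775 W
E = P × t = 177775 × 7184 = 1.27714×10⁹ J
148.1 BTU/oz → 5.51172×10⁶ J/kg
m = E / e_s = 1.27714×10⁹ / 5.51172×10⁶ = 231.714 kg
In slug: 231.714 / 14.5939 = 15.8775 slug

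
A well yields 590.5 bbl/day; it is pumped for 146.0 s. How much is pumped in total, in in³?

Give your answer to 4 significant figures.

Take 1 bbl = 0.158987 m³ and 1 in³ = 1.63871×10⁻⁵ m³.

590.5 bbl/day → 0.0010866 m³/s
V = Q × t = 0.0010866 × 146 = 0.158644 m³
In in³: 0.158644 / 1.63871×10⁻⁵ = 9681.03 in³

9681 in³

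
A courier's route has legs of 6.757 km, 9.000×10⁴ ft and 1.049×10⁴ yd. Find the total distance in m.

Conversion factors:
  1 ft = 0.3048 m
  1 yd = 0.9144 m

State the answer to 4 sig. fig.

4.378×10⁴ m

6.757 km × 1000 = 6757 m
9.000×10⁴ ft × 0.3048 = 27432 m
1.049×10⁴ yd × 0.9144 = 9592.06 m
Total: 6757 + 27432 + 9592.06 = 43781.1 m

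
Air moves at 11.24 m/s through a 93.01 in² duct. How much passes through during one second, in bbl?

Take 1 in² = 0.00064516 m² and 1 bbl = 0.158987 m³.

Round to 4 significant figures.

93.01 in² × 0.00064516 = 0.0600063 m²
V = v × A × t = 11.24 m/s × 0.0600063 m² × 1 s = 0.674471 m³
0.674471 m³ ÷ (0.158987 m³/bbl) = 4.2423 bbl

4.242 bbl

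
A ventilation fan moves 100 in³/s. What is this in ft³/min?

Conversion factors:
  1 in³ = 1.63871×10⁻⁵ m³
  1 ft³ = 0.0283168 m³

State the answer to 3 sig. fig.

3.47 ft³/min

100 in³/s × 1.63871×10⁻⁵ m³/in³ = 0.00163871 m³/s
0.00163871 m³/s ÷ 0.0283168 m³/ft³ × 60 s/min = 3.47224 ft³/min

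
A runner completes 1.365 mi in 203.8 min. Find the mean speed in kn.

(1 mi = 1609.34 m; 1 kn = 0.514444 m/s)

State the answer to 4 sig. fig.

0.3492 kn

1.365 mi × 1609.34 → 2196.75 m
203.8 min × 60 → 12228 s
v = d / t = 2196.75 m / 12228 s = 0.179649 m/s
0.179649 m/s ÷ (0.514444 m/s/kn) = 0.34921 kn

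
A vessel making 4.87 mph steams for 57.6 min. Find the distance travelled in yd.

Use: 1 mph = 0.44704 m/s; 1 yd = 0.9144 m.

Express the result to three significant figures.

4.87 mph × 0.44704 → 2.17708 m/s
57.6 min × 60 → 3456 s
d = v × t = 2.17708 m/s × 3456 s = 7523.99 m
7523.99 m ÷ (0.9144 m/yd) = 8228.34 yd

8230 yd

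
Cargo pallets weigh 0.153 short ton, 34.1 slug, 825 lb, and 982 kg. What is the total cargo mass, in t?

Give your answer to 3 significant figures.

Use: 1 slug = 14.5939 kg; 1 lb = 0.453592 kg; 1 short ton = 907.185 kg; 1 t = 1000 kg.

1.99 t

0.153 short ton × 907.185 = 138.799 kg
34.1 slug × 14.5939 = 497.652 kg
825 lb × 0.453592 = 374.213 kg
982 kg (already kg)
Sum: 138.799 + 497.652 + 374.213 + 982 = 1992.66 kg
In t: 1992.66 / 1000 = 1.99266 t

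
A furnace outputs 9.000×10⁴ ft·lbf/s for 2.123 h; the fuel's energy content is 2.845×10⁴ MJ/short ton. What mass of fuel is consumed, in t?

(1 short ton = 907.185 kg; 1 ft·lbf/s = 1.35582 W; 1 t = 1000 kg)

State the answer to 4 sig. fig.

0.02974 t

9.000×10⁴ ft·lbf/s → 122024 W
2.123 h → 7642.8 s
E = P × t = 122024 × 7642.8 = 9.32605×10⁸ J
2.845×10⁴ MJ/short ton → 3.13607×10⁷ J/kg
m = E / e_s = 9.32605×10⁸ / 3.13607×10⁷ = 29.738 kg
In t: 29.738 / 1000 = 0.029738 t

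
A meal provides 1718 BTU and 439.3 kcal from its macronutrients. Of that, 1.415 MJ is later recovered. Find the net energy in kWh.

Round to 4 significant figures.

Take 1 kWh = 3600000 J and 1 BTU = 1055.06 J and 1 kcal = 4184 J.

1718 BTU × 1055.06 → 1.81259×10⁶ J
439.3 kcal × 4184 → 1.83803×10⁶ J
1.415 MJ × 1000000 → 1.415×10⁶ J
Sum: 1.81259×10⁶ + 1.83803×10⁶ − 1.415×10⁶ = 2.23562×10⁶ J
In kWh: 2.23562×10⁶ / 3600000 = 0.621006 kWh

0.6210 kWh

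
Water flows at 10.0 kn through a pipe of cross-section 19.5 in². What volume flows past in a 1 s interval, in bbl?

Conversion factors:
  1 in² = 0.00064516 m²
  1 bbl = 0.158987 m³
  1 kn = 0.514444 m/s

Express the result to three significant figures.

10.0 kn × 0.514444 = 5.14444 m/s
19.5 in² × 0.00064516 = 0.0125806 m²
V = v × A × t = 5.14444 m/s × 0.0125806 m² × 1 s = 0.0647201 m³
0.0647201 m³ ÷ (0.158987 m³/bbl) = 0.407078 bbl

0.407 bbl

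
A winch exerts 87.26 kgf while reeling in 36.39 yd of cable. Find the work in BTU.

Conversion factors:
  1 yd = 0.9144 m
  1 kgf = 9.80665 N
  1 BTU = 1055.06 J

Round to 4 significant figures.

87.26 kgf × 9.80665 = 855.728 N
36.39 yd × 0.9144 = 33.275 m
W = F × d = 855.728 N × 33.275 m = 28474.3 J
28474.3 J ÷ (1055.06 J/BTU) = 26.9883 BTU

26.99 BTU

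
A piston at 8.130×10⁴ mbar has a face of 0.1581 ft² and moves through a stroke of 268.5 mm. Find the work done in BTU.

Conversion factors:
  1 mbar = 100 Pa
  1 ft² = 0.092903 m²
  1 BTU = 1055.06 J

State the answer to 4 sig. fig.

30.39 BTU

8.130×10⁴ mbar → 8.13×10⁶ Pa
0.1581 ft² → 0.014688 m²
F = P × A = 8.13×10⁶ × 0.014688 = 119413 N
268.5 mm → 0.2685 m
W = F × d = 119413 × 0.2685 = 32062.4 J
In BTU: 32062.4 / 1055.06 = 30.3892 BTU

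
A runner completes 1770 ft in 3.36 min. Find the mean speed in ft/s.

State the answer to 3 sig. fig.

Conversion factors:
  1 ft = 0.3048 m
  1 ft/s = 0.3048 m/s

8.78 ft/s

1770 ft × 0.3048 → 539.496 m
3.36 min × 60 → 201.6 s
v = d / t = 539.496 m / 201.6 s = 2.67607 m/s
2.67607 m/s ÷ (0.3048 m/s/ft/s) = 8.77976 ft/s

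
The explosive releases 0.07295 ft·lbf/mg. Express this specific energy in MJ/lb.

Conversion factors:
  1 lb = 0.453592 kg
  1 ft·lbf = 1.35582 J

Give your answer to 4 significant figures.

0.07295 ft·lbf/mg × 1.35582 J/ft·lbf ÷ 10⁻⁶ kg/mg = 98907.1 J/kg
98907.1 J/kg ÷ 1000000 J/MJ × 0.453592 kg/lb = 0.0448635 MJ/lb

0.04486 MJ/lb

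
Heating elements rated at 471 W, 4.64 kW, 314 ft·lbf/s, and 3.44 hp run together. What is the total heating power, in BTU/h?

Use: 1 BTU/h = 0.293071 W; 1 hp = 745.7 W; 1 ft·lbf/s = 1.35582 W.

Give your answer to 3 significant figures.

2.76×10⁴ BTU/h

471 W (already W)
4.64 kW × 1000 → 4640 W
314 ft·lbf/s × 1.35582 → 425.727 W
3.44 hp × 745.7 → 2565.21 W
Sum: 471 + 4640 + 425.727 + 2565.21 = 8101.94 W
In BTU/h: 8101.94 / 0.293071 = 27645 BTU/h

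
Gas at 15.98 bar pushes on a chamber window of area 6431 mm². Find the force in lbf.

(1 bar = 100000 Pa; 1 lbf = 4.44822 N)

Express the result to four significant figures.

15.98 bar × 100000 = 1.598×10⁶ Pa
6431 mm² × 10⁻⁶ = 0.006431 m²
F = P × A = 1.598×10⁶ Pa × 0.006431 m² = 10276.7 N
10276.7 N ÷ (4.44822 N/lbf) = 2310.29 lbf

2310 lbf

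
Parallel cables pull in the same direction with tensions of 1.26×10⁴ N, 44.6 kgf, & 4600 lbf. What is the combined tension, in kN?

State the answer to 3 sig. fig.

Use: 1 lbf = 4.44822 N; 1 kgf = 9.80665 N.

1.26×10⁴ N (already N)
44.6 kgf × 9.80665 = 437.377 N
4600 lbf × 4.44822 = 20461.8 N
Combined: 12600 + 437.377 + 20461.8 = 33499.2 N
In kN: 33499.2 / 1000 = 33.4992 kN

33.5 kN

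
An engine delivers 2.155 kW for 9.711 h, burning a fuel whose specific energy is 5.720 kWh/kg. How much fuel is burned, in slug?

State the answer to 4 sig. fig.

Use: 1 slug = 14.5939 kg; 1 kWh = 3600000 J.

0.2507 slug

2.155 kW → 2155 W
9.711 h → 34959.6 s
E = P × t = 2155 × 34959.6 = 7.53379×10⁷ J
5.720 kWh/kg → 2.0592×10⁷ J/kg
m = E / e_s = 7.53379×10⁷ / 2.0592×10⁷ = 3.6586 kg
In slug: 3.6586 / 14.5939 = 0.250694 slug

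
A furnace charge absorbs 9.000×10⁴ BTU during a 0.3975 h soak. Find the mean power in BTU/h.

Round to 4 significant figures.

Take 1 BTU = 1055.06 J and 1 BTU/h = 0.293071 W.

9.000×10⁴ BTU × 1055.06 → 9.49554×10⁷ J
0.3975 h × 3600 → 1431 s
P = E / t = 9.49554×10⁷ J / 1431 s = 66356 W
66356 W ÷ (0.293071 W/BTU/h) = 226416 BTU/h

2.264×10⁵ BTU/h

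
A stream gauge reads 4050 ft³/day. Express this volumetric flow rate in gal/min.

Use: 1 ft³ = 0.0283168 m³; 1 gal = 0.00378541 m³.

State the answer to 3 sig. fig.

4050 ft³/day × 0.0283168 m³/ft³ ÷ 86400 s/day = 0.00132735 m³/s
0.00132735 m³/s ÷ 0.00378541 m³/gal × 60 s/min = 21.0389 gal/min

21.0 gal/min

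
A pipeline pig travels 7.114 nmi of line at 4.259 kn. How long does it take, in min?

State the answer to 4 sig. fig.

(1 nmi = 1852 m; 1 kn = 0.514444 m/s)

7.114 nmi × 1852 = 13175.1 m
4.259 kn × 0.514444 = 2.19102 m/s
t = d / v = 13175.1 m / 2.19102 m/s = 6013.23 s
6013.23 s ÷ (60 s/min) = 100.22 min

100.2 min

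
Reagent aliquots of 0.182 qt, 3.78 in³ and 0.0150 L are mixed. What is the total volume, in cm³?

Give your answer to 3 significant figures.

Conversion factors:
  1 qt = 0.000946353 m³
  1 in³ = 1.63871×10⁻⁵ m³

0.182 qt × 0.000946353 → 1.72236×10⁻⁴ m³
3.78 in³ × 1.63871×10⁻⁵ → 6.19432×10⁻⁵ m³
0.0150 L × 0.001 → 1.5×10⁻⁵ m³
Sum: 1.72236×10⁻⁴ + 6.19432×10⁻⁵ + 1.5×10⁻⁵ = 2.49179×10⁻⁴ m³
In cm³: 2.49179×10⁻⁴ / 10⁻⁶ = 249.179 cm³

249 cm³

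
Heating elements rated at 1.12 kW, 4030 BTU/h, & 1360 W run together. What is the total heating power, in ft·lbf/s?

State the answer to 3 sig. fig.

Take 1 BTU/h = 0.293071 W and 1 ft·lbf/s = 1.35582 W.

2700 ft·lbf/s

1.12 kW × 1000 = 1120 W
4030 BTU/h × 0.293071 = 1181.08 W
1360 W (already W)
Sum: 1120 + 1181.08 + 1360 = 3661.08 W
In ft·lbf/s: 3661.08 / 1.35582 = 2700.27 ft·lbf/s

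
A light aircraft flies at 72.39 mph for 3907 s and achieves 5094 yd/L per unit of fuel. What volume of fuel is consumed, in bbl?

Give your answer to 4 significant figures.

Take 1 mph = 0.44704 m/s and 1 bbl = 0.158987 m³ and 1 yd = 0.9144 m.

72.39 mph → 32.3612 m/s
d = v × t = 32.3612 × 3907 = 126435 m
5094 yd/L → 4.65795×10⁶ m/m³
V = d / (distance per unit fuel) = 126435 / 4.65795×10⁶ = 0.0271439 m³
In bbl: 0.0271439 / 0.158987 = 0.17073 bbl

0.1707 bbl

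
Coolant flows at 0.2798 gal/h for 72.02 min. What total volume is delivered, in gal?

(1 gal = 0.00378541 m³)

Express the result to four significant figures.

0.3359 gal

0.2798 gal/h → 2.9421×10⁻⁷ m³/s
72.02 min → 4321.2 s
V = Q × t = 2.9421×10⁻⁷ × 4321.2 = 0.00127134 m³
In gal: 0.00127134 / 0.00378541 = 0.335853 gal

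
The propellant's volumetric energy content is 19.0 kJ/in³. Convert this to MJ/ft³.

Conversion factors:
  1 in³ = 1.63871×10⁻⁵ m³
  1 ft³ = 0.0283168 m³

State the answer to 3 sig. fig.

19.0 kJ/in³ × 1000 J/kJ ÷ 1.63871×10⁻⁵ m³/in³ = 1.15945×10⁹ J/m³
1.15945×10⁹ J/m³ ÷ 1000000 J/MJ × 0.0283168 m³/ft³ = 32.8319 MJ/ft³

32.8 MJ/ft³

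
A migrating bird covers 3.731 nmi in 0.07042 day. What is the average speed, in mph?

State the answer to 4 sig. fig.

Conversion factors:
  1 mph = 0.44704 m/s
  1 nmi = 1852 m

3.731 nmi × 1852 = 6909.81 m
0.07042 day × 86400 = 6084.29 s
v = d / t = 6909.81 m / 6084.29 s = 1.13568 m/s
1.13568 m/s ÷ (0.44704 m/s/mph) = 2.54044 mph

2.540 mph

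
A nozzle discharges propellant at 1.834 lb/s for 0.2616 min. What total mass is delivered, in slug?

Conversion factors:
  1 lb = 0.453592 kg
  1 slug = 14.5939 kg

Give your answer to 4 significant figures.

1.834 lb/s → 0.831888 kg/s
0.2616 min → 15.696 s
m = ṁ × t = 0.831888 × 15.696 = 13.0573 kg
In slug: 13.0573 / 14.5939 = 0.894709 slug

0.8947 slug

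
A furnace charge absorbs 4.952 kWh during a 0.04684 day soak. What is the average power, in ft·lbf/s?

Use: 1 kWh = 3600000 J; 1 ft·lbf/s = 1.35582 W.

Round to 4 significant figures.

4.952 kWh × 3600000 = 1.78272×10⁷ J
0.04684 day × 86400 = 4046.98 s
P = E / t = 1.78272×10⁷ J / 4046.98 s = 4405.06 W
4405.06 W ÷ (1.35582 W/ft·lbf/s) = 3249 ft·lbf/s

3249 ft·lbf/s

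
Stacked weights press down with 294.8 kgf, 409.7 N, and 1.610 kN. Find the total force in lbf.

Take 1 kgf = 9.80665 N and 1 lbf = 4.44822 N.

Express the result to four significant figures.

1104 lbf

294.8 kgf × 9.80665 = 2891 N
409.7 N (already N)
1.610 kN × 1000 = 1610 N
Total: 2891 + 409.7 + 1610 = 4910.7 N
In lbf: 4910.7 / 4.44822 = 1103.97 lbf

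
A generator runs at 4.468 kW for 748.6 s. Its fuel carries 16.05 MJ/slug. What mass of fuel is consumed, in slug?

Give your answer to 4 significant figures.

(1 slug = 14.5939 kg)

4.468 kW → 4468 W
E = P × t = 4468 × 748.6 = 3.34474×10⁶ J
16.05 MJ/slug → 1.09977×10⁶ J/kg
m = E / e_s = 3.34474×10⁶ / 1.09977×10⁶ = 3.04131 kg
In slug: 3.04131 / 14.5939 = 0.208396 slug

0.2084 slug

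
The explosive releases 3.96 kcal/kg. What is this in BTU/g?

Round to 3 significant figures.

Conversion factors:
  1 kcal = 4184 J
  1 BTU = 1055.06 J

0.0157 BTU/g

3.96 kcal/kg × 4184 J/kcal = 16568.6 J/kg
16568.6 J/kg ÷ 1055.06 J/BTU × 0.001 kg/g = 0.0157039 BTU/g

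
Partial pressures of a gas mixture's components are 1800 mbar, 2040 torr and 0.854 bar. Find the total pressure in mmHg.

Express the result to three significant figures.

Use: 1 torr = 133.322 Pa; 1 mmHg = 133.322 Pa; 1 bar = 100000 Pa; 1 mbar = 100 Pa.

1800 mbar × 100 = 180000 Pa
2040 torr × 133.322 = 271977 Pa
0.854 bar × 100000 = 85400 Pa
Total: 180000 + 271977 + 85400 = 537377 Pa
In mmHg: 537377 / 133.322 = 4030.67 mmHg

4030 mmHg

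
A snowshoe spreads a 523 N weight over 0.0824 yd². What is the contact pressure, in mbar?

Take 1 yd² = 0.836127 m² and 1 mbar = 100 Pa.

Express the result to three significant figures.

75.9 mbar

0.0824 yd² × 0.836127 = 0.0688969 m²
P = F / A = 523 N / 0.0688969 m² = 7591.05 Pa
7591.05 Pa ÷ (100 Pa/mbar) = 75.9105 mbar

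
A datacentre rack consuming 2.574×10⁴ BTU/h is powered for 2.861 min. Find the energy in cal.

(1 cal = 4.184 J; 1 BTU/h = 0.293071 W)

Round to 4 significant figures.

2.574×10⁴ BTU/h × 0.293071 → 7543.65 W
2.861 min × 60 → 171.66 s
E = P × t = 7543.65 W × 171.66 s = 1.29494×10⁶ J
1.29494×10⁶ J ÷ (4.184 J/cal) = 309498 cal

3.095×10⁵ cal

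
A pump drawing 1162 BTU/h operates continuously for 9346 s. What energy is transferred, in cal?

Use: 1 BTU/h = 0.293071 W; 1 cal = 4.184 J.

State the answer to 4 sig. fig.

7.607×10⁵ cal

1162 BTU/h × 0.293071 → 340.549 W
E = P × t = 340.549 W × 9346 s = 3.18277×10⁶ J
3.18277×10⁶ J ÷ (4.184 J/cal) = 760700 cal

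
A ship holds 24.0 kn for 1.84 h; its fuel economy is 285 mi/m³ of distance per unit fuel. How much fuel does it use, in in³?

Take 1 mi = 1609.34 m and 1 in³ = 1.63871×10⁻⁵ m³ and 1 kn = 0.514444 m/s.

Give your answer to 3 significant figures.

1.09×10⁴ in³

24.0 kn → 12.3467 m/s
1.84 h → 6624 s
d = v × t = 12.3467 × 6624 = 81784.5 m
285 mi/m³ → 458662 m/m³
V = d / (distance per unit fuel) = 81784.5 / 458662 = 0.178311 m³
In in³: 0.178311 / 1.63871×10⁻⁵ = 10881.2 in³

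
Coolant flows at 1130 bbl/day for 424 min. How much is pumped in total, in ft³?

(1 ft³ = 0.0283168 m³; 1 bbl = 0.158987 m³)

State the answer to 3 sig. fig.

1130 bbl/day → 0.00207934 m³/s
424 min → 25440 s
V = Q × t = 0.00207934 × 25440 = 52.8984 m³
In ft³: 52.8984 / 0.0283168 = 1868.09 ft³

1870 ft³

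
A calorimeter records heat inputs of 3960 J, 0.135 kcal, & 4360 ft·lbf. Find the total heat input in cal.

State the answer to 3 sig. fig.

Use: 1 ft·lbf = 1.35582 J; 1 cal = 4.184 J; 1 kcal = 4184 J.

2490 cal

3960 J (already J)
0.135 kcal × 4184 = 564.84 J
4360 ft·lbf × 1.35582 = 5911.38 J
Combined: 3960 + 564.84 + 5911.38 = 10436.2 J
In cal: 10436.2 / 4.184 = 2494.31 cal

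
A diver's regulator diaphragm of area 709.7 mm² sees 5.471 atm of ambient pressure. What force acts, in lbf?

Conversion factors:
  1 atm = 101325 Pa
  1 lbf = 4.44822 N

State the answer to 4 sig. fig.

5.471 atm × 101325 = 554349 Pa
709.7 mm² × 10⁻⁶ = 7.097×10⁻⁴ m²
F = P × A = 554349 Pa × 7.097×10⁻⁴ m² = 393.421 N
393.421 N ÷ (4.44822 N/lbf) = 88.4446 lbf

88.44 lbf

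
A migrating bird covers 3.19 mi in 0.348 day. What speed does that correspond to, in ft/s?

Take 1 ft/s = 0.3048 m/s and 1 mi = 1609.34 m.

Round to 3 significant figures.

3.19 mi × 1609.34 = 5133.79 m
0.348 day × 86400 = 30067.2 s
v = d / t = 5133.79 m / 30067.2 s = 0.170744 m/s
0.170744 m/s ÷ (0.3048 m/s/ft/s) = 0.560184 ft/s

0.560 ft/s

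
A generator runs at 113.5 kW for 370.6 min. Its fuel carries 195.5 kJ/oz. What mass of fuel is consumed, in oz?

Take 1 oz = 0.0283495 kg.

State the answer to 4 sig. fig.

1.291×10⁴ oz

113.5 kW → 113500 W
370.6 min → 22236 s
E = P × t = 113500 × 22236 = 2.52379×10⁹ J
195.5 kJ/oz → 6.89607×10⁶ J/kg
m = E / e_s = 2.52379×10⁹ / 6.89607×10⁶ = 365.975 kg
In oz: 365.975 / 0.0283495 = 12909.4 oz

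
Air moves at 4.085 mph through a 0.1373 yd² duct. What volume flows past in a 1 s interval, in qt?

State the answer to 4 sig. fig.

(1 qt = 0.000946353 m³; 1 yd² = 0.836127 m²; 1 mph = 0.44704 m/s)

221.5 qt

4.085 mph × 0.44704 → 1.82616 m/s
0.1373 yd² × 0.836127 → 0.1148 m²
V = v × A × t = 1.82616 m/s × 0.1148 m² × 1 s = 0.209643 m³
0.209643 m³ ÷ (0.000946353 m³/qt) = 221.527 qt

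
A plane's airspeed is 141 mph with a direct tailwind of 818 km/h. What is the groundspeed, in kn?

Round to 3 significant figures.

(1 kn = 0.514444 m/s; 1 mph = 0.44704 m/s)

141 mph × 0.44704 = 63.0326 m/s
818 km/h × (1/3.6) = 227.222 m/s
Combined: 63.0326 + 227.222 = 290.255 m/s
In kn: 290.255 / 0.514444 = 564.211 kn

564 kn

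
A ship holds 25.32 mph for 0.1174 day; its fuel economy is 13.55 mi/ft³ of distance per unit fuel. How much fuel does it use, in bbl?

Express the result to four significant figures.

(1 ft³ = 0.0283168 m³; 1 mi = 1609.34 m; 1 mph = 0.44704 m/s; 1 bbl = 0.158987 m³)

25.32 mph → 11.3191 m/s
0.1174 day → 10143.4 s
d = v × t = 11.3191 × 10143.4 = 114814 m
13.55 mi/ft³ → 770093 m/m³
V = d / (distance per unit fuel) = 114814 / 770093 = 0.149091 m³
In bbl: 0.149091 / 0.158987 = 0.937756 bbl

0.9378 bbl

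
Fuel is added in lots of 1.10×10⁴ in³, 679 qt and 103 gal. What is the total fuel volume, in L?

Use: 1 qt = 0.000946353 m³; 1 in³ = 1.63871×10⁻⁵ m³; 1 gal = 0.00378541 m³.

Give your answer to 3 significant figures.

1210 L

1.10×10⁴ in³ × 1.63871×10⁻⁵ = 0.180258 m³
679 qt × 0.000946353 = 0.642574 m³
103 gal × 0.00378541 = 0.389897 m³
Sum: 0.180258 + 0.642574 + 0.389897 = 1.21273 m³
In L: 1.21273 / 0.001 = 1212.73 L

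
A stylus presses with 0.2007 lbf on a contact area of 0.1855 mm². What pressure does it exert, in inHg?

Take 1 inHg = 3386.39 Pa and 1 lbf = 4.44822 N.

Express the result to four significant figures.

0.2007 lbf × 4.44822 = 0.892758 N
0.1855 mm² × 10⁻⁶ = 1.855×10⁻⁷ m²
P = F / A = 0.892758 N / 1.855×10⁻⁷ m² = 4.81271×10⁶ Pa
4.81271×10⁶ Pa ÷ (3386.39 Pa/inHg) = 1421.19 inHg

1421 inHg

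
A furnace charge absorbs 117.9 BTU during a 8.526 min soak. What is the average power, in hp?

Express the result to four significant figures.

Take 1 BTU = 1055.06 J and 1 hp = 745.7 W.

0.3261 hp

117.9 BTU × 1055.06 → 124392 J
8.526 min × 60 → 511.56 s
P = E / t = 124392 J / 511.56 s = 243.162 W
243.162 W ÷ (745.7 W/hp) = 0.326086 hp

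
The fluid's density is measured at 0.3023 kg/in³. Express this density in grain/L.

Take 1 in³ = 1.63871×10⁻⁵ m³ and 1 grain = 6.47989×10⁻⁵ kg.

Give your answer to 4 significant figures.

2.847×10⁵ grain/L

0.3023 kg/in³ ÷ 1.63871×10⁻⁵ m³/in³ = 18447.4 kg/m³
18447.4 kg/m³ ÷ 6.47989×10⁻⁵ kg/grain × 0.001 m³/L = 284687 grain/L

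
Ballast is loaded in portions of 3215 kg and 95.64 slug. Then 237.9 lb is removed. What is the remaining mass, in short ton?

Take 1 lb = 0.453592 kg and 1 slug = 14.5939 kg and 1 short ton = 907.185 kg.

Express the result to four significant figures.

4.964 short ton

3215 kg (already kg)
95.64 slug × 14.5939 = 1395.76 kg
237.9 lb × 0.453592 = 107.91 kg
Net: 3215 + 1395.76 − 107.91 = 4502.85 kg
In short ton: 4502.85 / 907.185 = 4.96354 short ton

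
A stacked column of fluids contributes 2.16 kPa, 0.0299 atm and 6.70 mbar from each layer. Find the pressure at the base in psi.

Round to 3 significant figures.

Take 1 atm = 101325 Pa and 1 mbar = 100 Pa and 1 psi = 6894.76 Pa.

0.850 psi

2.16 kPa × 1000 → 2160 Pa
0.0299 atm × 101325 → 3029.62 Pa
6.70 mbar × 100 → 670 Pa
Sum: 2160 + 3029.62 + 670 = 5859.62 Pa
In psi: 5859.62 / 6894.76 = 0.849866 psi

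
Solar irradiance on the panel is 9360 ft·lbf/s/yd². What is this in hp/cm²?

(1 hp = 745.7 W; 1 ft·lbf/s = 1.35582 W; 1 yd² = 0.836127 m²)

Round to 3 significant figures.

9360 ft·lbf/s/yd² × 1.35582 W/ft·lbf/s ÷ 0.836127 m²/yd² = 15177.7 W/m²
15177.7 W/m² ÷ 745.7 W/hp × 0.0001 m²/cm² = 0.00203536 hp/cm²

0.00204 hp/cm²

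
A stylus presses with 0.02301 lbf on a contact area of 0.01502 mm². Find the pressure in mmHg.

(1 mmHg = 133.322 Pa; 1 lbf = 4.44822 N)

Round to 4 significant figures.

5.111×10⁴ mmHg

0.02301 lbf × 4.44822 = 0.102354 N
0.01502 mm² × 10⁻⁶ = 1.502×10⁻⁸ m²
P = F / A = 0.102354 N / 1.502×10⁻⁸ m² = 6.81451×10⁶ Pa
6.81451×10⁶ Pa ÷ (133.322 Pa/mmHg) = 51113.2 mmHg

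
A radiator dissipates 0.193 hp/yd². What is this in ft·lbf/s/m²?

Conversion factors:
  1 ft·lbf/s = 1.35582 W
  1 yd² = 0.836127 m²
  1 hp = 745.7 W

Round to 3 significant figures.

127 ft·lbf/s/m²

0.193 hp/yd² × 745.7 W/hp ÷ 0.836127 m²/yd² = 172.127 W/m²
172.127 W/m² ÷ 1.35582 W/ft·lbf/s = 126.954 ft·lbf/s/m²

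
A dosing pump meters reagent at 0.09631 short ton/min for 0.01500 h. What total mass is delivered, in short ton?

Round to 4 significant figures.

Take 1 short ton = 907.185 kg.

0.08668 short ton

0.09631 short ton/min → 1.45618 kg/s
0.01500 h → 54 s
m = ṁ × t = 1.45618 × 54 = 78.6337 kg
In short ton: 78.6337 / 907.185 = 0.0866788 short ton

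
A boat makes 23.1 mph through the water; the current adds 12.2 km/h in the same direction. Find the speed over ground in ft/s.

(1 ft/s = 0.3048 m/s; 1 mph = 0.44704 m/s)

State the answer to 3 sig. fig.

45.0 ft/s

23.1 mph × 0.44704 = 10.3266 m/s
12.2 km/h × (1/3.6) = 3.38889 m/s
Combined: 10.3266 + 3.38889 = 13.7155 m/s
In ft/s: 13.7155 / 0.3048 = 44.9984 ft/s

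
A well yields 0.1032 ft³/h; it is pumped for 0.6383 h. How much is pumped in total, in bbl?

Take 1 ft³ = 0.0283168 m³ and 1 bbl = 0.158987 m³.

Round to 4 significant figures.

0.1032 ft³/h → 8.11748×10⁻⁷ m³/s
0.6383 h → 2297.88 s
V = Q × t = 8.11748×10⁻⁷ × 2297.88 = 0.0018653 m³
In bbl: 0.0018653 / 0.158987 = 0.0117324 bbl

0.01173 bbl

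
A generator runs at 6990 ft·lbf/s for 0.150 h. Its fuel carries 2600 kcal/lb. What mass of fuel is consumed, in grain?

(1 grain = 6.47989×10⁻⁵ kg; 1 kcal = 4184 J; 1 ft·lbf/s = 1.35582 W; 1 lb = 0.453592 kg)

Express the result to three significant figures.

3290 grain

6990 ft·lbf/s → 9477.18 W
0.150 h → 540 s
E = P × t = 9477.18 × 540 = 5.11768×10⁶ J
2600 kcal/lb → 2.39828×10⁷ J/kg
m = E / e_s = 5.11768×10⁶ / 2.39828×10⁷ = 0.21339 kg
In grain: 0.21339 / 6.47989×10⁻⁵ = 3293.11 grain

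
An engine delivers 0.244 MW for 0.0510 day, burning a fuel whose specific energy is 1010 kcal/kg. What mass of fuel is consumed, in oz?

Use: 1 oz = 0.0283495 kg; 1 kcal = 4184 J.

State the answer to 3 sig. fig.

8970 oz

0.244 MW → 244000 W
0.0510 day → 4406.4 s
E = P × t = 244000 × 4406.4 = 1.07516×10⁹ J
1010 kcal/kg → 4.22584×10⁶ J/kg
m = E / e_s = 1.07516×10⁹ / 4.22584×10⁶ = 254.425 kg
In oz: 254.425 / 0.0283495 = 8974.59 oz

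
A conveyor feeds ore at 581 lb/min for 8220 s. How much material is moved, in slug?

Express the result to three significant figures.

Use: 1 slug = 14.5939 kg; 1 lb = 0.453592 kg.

2470 slug

581 lb/min → 4.39228 kg/s
m = ṁ × t = 4.39228 × 8220 = 36104.5 kg
In slug: 36104.5 / 14.5939 = 2473.94 slug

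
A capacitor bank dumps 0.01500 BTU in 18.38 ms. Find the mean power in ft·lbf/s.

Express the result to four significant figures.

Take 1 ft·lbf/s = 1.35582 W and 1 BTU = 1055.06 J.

0.01500 BTU × 1055.06 = 15.8259 J
18.38 ms × 0.001 = 0.01838 s
P = E / t = 15.8259 J / 0.01838 s = 861.039 W
861.039 W ÷ (1.35582 W/ft·lbf/s) = 635.069 ft·lbf/s

635.1 ft·lbf/s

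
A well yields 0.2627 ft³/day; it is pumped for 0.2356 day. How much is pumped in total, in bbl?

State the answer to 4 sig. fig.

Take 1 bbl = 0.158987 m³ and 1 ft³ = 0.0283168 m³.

0.01102 bbl

0.2627 ft³/day → 8.60975×10⁻⁸ m³/s
0.2356 day → 20355.8 s
V = Q × t = 8.60975×10⁻⁸ × 20355.8 = 0.00175258 m³
In bbl: 0.00175258 / 0.158987 = 0.0110234 bbl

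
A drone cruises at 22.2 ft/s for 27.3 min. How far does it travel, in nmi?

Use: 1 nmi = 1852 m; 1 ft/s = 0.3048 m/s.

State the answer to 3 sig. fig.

5.98 nmi

22.2 ft/s × 0.3048 = 6.76656 m/s
27.3 min × 60 = 1638 s
d = v × t = 6.76656 m/s × 1638 s = 11083.6 m
11083.6 m ÷ (1852 m/nmi) = 5.98467 nmi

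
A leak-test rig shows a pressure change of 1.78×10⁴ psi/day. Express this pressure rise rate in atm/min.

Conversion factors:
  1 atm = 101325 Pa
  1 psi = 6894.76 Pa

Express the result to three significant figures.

1.78×10⁴ psi/day × 6894.76 Pa/psi ÷ 86400 s/day = 1420.45 Pa/s
1420.45 Pa/s ÷ 101325 Pa/atm × 60 s/min = 0.841125 atm/min

0.841 atm/min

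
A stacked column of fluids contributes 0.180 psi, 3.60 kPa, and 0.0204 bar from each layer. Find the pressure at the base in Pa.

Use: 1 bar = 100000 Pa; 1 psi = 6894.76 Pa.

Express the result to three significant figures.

6880 Pa

0.180 psi × 6894.76 = 1241.06 Pa
3.60 kPa × 1000 = 3600 Pa
0.0204 bar × 100000 = 2040 Pa
Total: 1241.06 + 3600 + 2040 = 6881.06 Pa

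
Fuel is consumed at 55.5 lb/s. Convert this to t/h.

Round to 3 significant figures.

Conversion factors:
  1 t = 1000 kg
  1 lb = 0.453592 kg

90.6 t/h

55.5 lb/s × 0.453592 kg/lb = 25.1744 kg/s
25.1744 kg/s ÷ 1000 kg/t × 3600 s/h = 90.6278 t/h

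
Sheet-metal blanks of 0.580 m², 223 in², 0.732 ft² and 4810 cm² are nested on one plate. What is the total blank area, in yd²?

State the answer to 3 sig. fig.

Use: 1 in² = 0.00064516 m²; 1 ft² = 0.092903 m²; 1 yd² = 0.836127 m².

0.580 m² (already m²)
223 in² × 0.00064516 = 0.143871 m²
0.732 ft² × 0.092903 = 0.068005 m²
4810 cm² × 0.0001 = 0.481 m²
Sum: 0.58 + 0.143871 + 0.068005 + 0.481 = 1.27288 m²
In yd²: 1.27288 / 0.836127 = 1.52235 yd²

1.52 yd²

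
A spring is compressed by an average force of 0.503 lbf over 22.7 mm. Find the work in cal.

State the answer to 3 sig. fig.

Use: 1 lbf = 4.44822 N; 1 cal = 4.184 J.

0.0121 cal

0.503 lbf × 4.44822 → 2.23745 N
22.7 mm × 0.001 → 0.0227 m
W = F × d = 2.23745 N × 0.0227 m = 0.0507901 J
0.0507901 J ÷ (4.184 J/cal) = 0.0121391 cal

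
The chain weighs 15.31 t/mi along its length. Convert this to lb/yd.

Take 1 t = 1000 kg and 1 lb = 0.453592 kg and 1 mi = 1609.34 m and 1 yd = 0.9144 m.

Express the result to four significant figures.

15.31 t/mi × 1000 kg/t ÷ 1609.34 m/mi = 9.51322 kg/m
9.51322 kg/m ÷ 0.453592 kg/lb × 0.9144 m/yd = 19.1778 lb/yd

19.18 lb/yd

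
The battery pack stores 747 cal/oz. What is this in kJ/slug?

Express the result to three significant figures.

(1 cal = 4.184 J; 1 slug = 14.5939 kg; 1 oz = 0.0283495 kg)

747 cal/oz × 4.184 J/cal ÷ 0.0283495 kg/oz = 110247 J/kg
110247 J/kg ÷ 1000 J/kJ × 14.5939 kg/slug = 1608.93 kJ/slug

1610 kJ/slug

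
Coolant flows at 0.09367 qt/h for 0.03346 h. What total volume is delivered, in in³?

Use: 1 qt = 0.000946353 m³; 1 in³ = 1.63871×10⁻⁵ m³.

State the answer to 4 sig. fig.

0.1810 in³

0.09367 qt/h → 2.46236×10⁻⁸ m³/s
0.03346 h → 120.456 s
V = Q × t = 2.46236×10⁻⁸ × 120.456 = 2.96606×10⁻⁶ m³
In in³: 2.96606×10⁻⁶ / 1.63871×10⁻⁵ = 0.181 in³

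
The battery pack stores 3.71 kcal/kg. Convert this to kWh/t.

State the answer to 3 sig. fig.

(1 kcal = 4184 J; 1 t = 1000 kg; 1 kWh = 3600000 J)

4.31 kWh/t

3.71 kcal/kg × 4184 J/kcal = 15522.6 J/kg
15522.6 J/kg ÷ 3600000 J/kWh × 1000 kg/t = 4.31183 kWh/t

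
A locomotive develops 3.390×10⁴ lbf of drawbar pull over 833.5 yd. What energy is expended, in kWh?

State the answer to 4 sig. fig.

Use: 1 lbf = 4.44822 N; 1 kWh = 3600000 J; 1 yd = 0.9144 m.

3.390×10⁴ lbf × 4.44822 → 150795 N
833.5 yd × 0.9144 → 762.152 m
W = F × d = 150795 N × 762.152 m = 1.14929×10⁸ J
1.14929×10⁸ J ÷ (3600000 J/kWh) = 31.9247 kWh

31.92 kWh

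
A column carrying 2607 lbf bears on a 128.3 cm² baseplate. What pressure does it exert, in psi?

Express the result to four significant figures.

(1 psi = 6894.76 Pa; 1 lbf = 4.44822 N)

131.1 psi

2607 lbf × 4.44822 → 11596.5 N
128.3 cm² × 0.0001 → 0.01283 m²
P = F / A = 11596.5 N / 0.01283 m² = 903858 Pa
903858 Pa ÷ (6894.76 Pa/psi) = 131.093 psi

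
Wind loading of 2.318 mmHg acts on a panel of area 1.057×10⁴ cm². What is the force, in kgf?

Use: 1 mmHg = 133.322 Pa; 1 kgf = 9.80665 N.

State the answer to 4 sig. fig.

2.318 mmHg × 133.322 = 309.04 Pa
1.057×10⁴ cm² × 0.0001 = 1.057 m²
F = P × A = 309.04 Pa × 1.057 m² = 326.655 N
326.655 N ÷ (9.80665 N/kgf) = 33.3095 kgf

33.31 kgf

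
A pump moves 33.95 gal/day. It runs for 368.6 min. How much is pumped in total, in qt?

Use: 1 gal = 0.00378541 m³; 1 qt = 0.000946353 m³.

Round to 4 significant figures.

34.76 qt

33.95 gal/day → 1.48744×10⁻⁶ m³/s
368.6 min → 22116 s
V = Q × t = 1.48744×10⁻⁶ × 22116 = 0.0328962 m³
In qt: 0.0328962 / 0.000946353 = 34.761 qt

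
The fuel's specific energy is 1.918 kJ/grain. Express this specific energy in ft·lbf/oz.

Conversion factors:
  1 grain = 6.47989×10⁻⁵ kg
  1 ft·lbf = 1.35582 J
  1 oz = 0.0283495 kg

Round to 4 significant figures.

1.918 kJ/grain × 1000 J/kJ ÷ 6.47989×10⁻⁵ kg/grain = 2.95993×10⁷ J/kg
2.95993×10⁷ J/kg ÷ 1.35582 J/ft·lbf × 0.0283495 kg/oz = 618906 ft·lbf/oz

6.189×10⁵ ft·lbf/oz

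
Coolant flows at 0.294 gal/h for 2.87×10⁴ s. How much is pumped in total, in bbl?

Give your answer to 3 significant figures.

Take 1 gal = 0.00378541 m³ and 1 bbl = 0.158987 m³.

0.294 gal/h → 3.09142×10⁻⁷ m³/s
V = Q × t = 3.09142×10⁻⁷ × 28700 = 0.00887238 m³
In bbl: 0.00887238 / 0.158987 = 0.0558057 bbl

0.0558 bbl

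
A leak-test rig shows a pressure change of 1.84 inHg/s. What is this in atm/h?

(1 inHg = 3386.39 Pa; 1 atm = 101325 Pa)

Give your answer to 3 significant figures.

1.84 inHg/s × 3386.39 Pa/inHg = 6230.96 Pa/s
6230.96 Pa/s ÷ 101325 Pa/atm × 3600 s/h = 221.381 atm/h

221 atm/h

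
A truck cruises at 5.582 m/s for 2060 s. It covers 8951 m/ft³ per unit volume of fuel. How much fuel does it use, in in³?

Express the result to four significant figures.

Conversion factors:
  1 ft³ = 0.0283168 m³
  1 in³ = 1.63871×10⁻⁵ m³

2220 in³

d = v × t = 5.582 × 2060 = 11498.9 m
8951 m/ft³ → 316102 m/m³
V = d / (distance per unit fuel) = 11498.9 / 316102 = 0.0363772 m³
In in³: 0.0363772 / 1.63871×10⁻⁵ = 2219.87 in³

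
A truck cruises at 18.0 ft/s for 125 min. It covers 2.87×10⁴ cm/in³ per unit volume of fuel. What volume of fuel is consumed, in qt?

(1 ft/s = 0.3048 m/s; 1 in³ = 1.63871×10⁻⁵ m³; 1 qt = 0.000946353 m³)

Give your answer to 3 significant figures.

18.0 ft/s → 5.4864 m/s
125 min → 7500 s
d = v × t = 5.4864 × 7500 = 41148 m
2.87×10⁴ cm/in³ → 1.75138×10⁷ m/m³
V = d / (distance per unit fuel) = 41148 / 1.75138×10⁷ = 0.00234946 m³
In qt: 0.00234946 / 0.000946353 = 2.48265 qt

2.48 qt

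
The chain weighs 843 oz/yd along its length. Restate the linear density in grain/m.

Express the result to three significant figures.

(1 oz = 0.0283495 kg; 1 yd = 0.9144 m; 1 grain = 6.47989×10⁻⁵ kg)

4.03×10⁵ grain/m

843 oz/yd × 0.0283495 kg/oz ÷ 0.9144 m/yd = 26.1359 kg/m
26.1359 kg/m ÷ 6.47989×10⁻⁵ kg/grain = 403339 grain/m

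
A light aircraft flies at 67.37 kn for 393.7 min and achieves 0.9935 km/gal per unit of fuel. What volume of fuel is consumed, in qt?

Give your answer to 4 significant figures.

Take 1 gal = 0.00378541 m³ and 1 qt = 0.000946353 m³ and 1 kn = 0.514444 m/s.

3296 qt

67.37 kn → 34.6581 m/s
393.7 min → 23622 s
d = v × t = 34.6581 × 23622 = 818694 m
0.9935 km/gal → 262455 m/m³
V = d / (distance per unit fuel) = 818694 / 262455 = 3.11937 m³
In qt: 3.11937 / 0.000946353 = 3296.2 qt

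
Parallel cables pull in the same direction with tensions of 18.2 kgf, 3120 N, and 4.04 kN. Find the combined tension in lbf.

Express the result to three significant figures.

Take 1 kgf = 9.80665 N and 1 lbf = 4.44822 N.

1650 lbf

18.2 kgf × 9.80665 = 178.481 N
3120 N (already N)
4.04 kN × 1000 = 4040 N
Combined: 178.481 + 3120 + 4040 = 7338.48 N
In lbf: 7338.48 / 4.44822 = 1649.76 lbf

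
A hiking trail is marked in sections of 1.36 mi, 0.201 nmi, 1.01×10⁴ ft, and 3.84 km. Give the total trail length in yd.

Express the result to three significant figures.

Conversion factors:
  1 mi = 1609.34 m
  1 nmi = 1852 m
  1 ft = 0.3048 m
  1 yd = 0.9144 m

1.04×10⁴ yd

1.36 mi × 1609.34 → 2188.7 m
0.201 nmi × 1852 → 372.252 m
1.01×10⁴ ft × 0.3048 → 3078.48 m
3.84 km × 1000 → 3840 m
Total: 2188.7 + 372.252 + 3078.48 + 3840 = 9479.43 m
In yd: 9479.43 / 0.9144 = 10366.8 yd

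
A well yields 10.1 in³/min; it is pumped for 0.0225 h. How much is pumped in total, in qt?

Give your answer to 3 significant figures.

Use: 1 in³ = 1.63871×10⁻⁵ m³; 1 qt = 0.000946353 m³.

0.236 qt

10.1 in³/min → 2.7585×10⁻⁶ m³/s
0.0225 h → 81 s
V = Q × t = 2.7585×10⁻⁶ × 81 = 2.23438×10⁻⁴ m³
In qt: 2.23438×10⁻⁴ / 0.000946353 = 0.236104 qt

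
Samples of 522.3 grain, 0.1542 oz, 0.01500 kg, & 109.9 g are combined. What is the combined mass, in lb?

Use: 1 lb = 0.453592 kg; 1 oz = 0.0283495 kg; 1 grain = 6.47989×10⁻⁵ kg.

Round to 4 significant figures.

0.3596 lb

522.3 grain × 6.47989×10⁻⁵ = 0.0338445 kg
0.1542 oz × 0.0283495 = 0.00437149 kg
0.01500 kg (already kg)
109.9 g × 0.001 = 0.1099 kg
Sum: 0.0338445 + 0.00437149 + 0.015 + 0.1099 = 0.163116 kg
In lb: 0.163116 / 0.453592 = 0.35961 lb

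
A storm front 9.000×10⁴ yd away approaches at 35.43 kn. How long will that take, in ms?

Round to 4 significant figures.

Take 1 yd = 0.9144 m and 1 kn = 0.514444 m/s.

4.515×10⁶ ms

9.000×10⁴ yd × 0.9144 → 82296 m
35.43 kn × 0.514444 → 18.2268 m/s
t = d / v = 82296 m / 18.2268 m/s = 4515.11 s
4515.11 s ÷ (0.001 s/ms) = 4.51511×10⁶ ms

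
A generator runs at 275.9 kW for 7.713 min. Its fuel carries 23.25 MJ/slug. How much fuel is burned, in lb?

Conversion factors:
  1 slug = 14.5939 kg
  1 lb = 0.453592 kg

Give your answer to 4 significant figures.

176.7 lb

275.9 kW → 275900 W
7.713 min → 462.78 s
E = P × t = 275900 × 462.78 = 1.27681×10⁸ J
23.25 MJ/slug → 1.59313×10⁶ J/kg
m = E / e_s = 1.27681×10⁸ / 1.59313×10⁶ = 80.1447 kg
In lb: 80.1447 / 0.453592 = 176.689 lb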